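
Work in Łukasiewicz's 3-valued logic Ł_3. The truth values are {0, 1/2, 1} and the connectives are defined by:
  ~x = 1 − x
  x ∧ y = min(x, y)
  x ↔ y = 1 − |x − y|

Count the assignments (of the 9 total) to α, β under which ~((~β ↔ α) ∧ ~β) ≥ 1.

α = 0, β = 0 ↦ 1  ≥
α = 0, β = 1/2 ↦ 1/2  <
α = 0, β = 1 ↦ 1  ≥
α = 1/2, β = 0 ↦ 1/2  <
α = 1/2, β = 1/2 ↦ 1/2  <
α = 1/2, β = 1 ↦ 1  ≥
α = 1, β = 0 ↦ 0  <
α = 1, β = 1/2 ↦ 1/2  <
α = 1, β = 1 ↦ 1  ≥
So 4 of the 9 assignments meet the threshold.

4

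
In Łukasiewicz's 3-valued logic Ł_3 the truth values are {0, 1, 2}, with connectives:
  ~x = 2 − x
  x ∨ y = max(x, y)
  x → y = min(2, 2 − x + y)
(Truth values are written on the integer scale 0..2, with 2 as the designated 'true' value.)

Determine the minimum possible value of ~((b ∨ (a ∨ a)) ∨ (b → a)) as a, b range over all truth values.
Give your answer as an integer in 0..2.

Take a = 0, b = 0:
a ∨ a = 0 ∨ 0 = 0
b ∨ (a ∨ a) = 0 ∨ 0 = 0
b → a = 0 → 0 = 2
(b ∨ (a ∨ a)) ∨ (b → a) = 0 ∨ 2 = 2
~((b ∨ (a ∨ a)) ∨ (b → a)) = ~2 = 0
No assignment yields a value below 0, so this is the minimum.

0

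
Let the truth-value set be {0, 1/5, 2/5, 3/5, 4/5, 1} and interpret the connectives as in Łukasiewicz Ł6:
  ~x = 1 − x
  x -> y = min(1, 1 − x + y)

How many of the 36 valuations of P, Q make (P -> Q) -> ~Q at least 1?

value 1: 12 assignments (counts)
value 4/5: 4 assignments
value 3/5: 4 assignments
value 2/5: 5 assignments
value 1/5: 5 assignments
value 0: 6 assignments
So 12 of the 36 assignments meet the threshold.

12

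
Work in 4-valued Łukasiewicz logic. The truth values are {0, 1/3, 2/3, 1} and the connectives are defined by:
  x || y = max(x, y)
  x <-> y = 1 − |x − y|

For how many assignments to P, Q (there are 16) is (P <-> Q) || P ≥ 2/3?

13

P = 0, Q = 0 ↦ 1  ≥
P = 0, Q = 1/3 ↦ 2/3  ≥
P = 0, Q = 2/3 ↦ 1/3  <
P = 0, Q = 1 ↦ 0  <
P = 1/3, Q = 0 ↦ 2/3  ≥
P = 1/3, Q = 1/3 ↦ 1  ≥
P = 1/3, Q = 2/3 ↦ 2/3  ≥
P = 1/3, Q = 1 ↦ 1/3  <
P = 2/3, Q = 0 ↦ 2/3  ≥
P = 2/3, Q = 1/3 ↦ 2/3  ≥
P = 2/3, Q = 2/3 ↦ 1  ≥
P = 2/3, Q = 1 ↦ 2/3  ≥
P = 1, Q = 0 ↦ 1  ≥
P = 1, Q = 1/3 ↦ 1  ≥
P = 1, Q = 2/3 ↦ 1  ≥
P = 1, Q = 1 ↦ 1  ≥
So 13 of the 16 assignments meet the threshold.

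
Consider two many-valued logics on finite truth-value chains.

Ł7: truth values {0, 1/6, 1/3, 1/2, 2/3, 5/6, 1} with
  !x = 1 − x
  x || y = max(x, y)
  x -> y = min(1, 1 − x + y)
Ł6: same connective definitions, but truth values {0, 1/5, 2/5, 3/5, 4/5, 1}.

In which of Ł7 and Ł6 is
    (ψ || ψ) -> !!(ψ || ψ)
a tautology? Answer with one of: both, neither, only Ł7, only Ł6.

both

In Ł7: every assignment gives 1 — tautology.
In Ł6: every assignment gives 1 — tautology.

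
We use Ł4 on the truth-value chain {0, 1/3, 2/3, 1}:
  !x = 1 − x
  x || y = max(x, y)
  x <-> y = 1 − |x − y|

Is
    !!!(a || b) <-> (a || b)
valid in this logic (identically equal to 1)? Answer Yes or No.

No

Counterexample: take a = 0, b = 0.
a || b = 0 || 0 = 0
!(a || b) = !0 = 1
!!(a || b) = !1 = 0
!!!(a || b) = !0 = 1
a || b = 0 || 0 = 0
!!!(a || b) <-> (a || b) = 1 <-> 0 = 0
This gives 0 ≠ 1.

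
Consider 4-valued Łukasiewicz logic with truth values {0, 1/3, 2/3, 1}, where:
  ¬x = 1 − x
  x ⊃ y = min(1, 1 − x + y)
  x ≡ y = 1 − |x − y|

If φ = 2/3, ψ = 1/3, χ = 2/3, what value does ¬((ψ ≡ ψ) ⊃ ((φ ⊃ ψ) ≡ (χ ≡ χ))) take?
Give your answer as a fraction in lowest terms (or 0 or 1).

1/3

ψ ≡ ψ = 1/3 ≡ 1/3 = 1
φ ⊃ ψ = 2/3 ⊃ 1/3 = 2/3
χ ≡ χ = 2/3 ≡ 2/3 = 1
(φ ⊃ ψ) ≡ (χ ≡ χ) = 2/3 ≡ 1 = 2/3
(ψ ≡ ψ) ⊃ ((φ ⊃ ψ) ≡ (χ ≡ χ)) = 1 ⊃ 2/3 = 2/3
¬((ψ ≡ ψ) ⊃ ((φ ⊃ ψ) ≡ (χ ≡ χ))) = ¬2/3 = 1/3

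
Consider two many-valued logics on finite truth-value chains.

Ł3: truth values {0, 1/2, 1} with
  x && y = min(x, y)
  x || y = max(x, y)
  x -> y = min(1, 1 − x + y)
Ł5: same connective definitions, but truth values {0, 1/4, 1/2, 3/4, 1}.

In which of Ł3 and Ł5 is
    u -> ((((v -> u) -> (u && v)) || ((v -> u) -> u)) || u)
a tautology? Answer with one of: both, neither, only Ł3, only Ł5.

In Ł3: every assignment gives 1 — tautology.
In Ł5: every assignment gives 1 — tautology.

both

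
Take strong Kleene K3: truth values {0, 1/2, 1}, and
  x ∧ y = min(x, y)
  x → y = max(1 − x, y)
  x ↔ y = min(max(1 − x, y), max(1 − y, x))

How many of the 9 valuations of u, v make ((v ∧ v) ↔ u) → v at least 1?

4

u = 0, v = 0 ↦ 0  <
u = 0, v = 1/2 ↦ 1/2  <
u = 0, v = 1 ↦ 1  ≥
u = 1/2, v = 0 ↦ 1/2  <
u = 1/2, v = 1/2 ↦ 1/2  <
u = 1/2, v = 1 ↦ 1  ≥
u = 1, v = 0 ↦ 1  ≥
u = 1, v = 1/2 ↦ 1/2  <
u = 1, v = 1 ↦ 1  ≥
So 4 of the 9 assignments meet the threshold.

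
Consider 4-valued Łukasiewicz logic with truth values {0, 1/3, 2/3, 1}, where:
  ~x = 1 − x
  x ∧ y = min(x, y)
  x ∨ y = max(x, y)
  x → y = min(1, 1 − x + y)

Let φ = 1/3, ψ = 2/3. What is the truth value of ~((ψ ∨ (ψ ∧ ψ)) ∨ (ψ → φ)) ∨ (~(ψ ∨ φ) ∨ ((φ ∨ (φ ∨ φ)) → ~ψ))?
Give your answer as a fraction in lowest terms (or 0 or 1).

1

ψ ∧ ψ = 2/3 ∧ 2/3 = 2/3
ψ ∨ (ψ ∧ ψ) = 2/3 ∨ 2/3 = 2/3
ψ → φ = 2/3 → 1/3 = 2/3
(ψ ∨ (ψ ∧ ψ)) ∨ (ψ → φ) = 2/3 ∨ 2/3 = 2/3
~((ψ ∨ (ψ ∧ ψ)) ∨ (ψ → φ)) = ~2/3 = 1/3
ψ ∨ φ = 2/3 ∨ 1/3 = 2/3
~(ψ ∨ φ) = ~2/3 = 1/3
φ ∨ φ = 1/3 ∨ 1/3 = 1/3
φ ∨ (φ ∨ φ) = 1/3 ∨ 1/3 = 1/3
~ψ = ~2/3 = 1/3
(φ ∨ (φ ∨ φ)) → ~ψ = 1/3 → 1/3 = 1
~(ψ ∨ φ) ∨ ((φ ∨ (φ ∨ φ)) → ~ψ) = 1/3 ∨ 1 = 1
~((ψ ∨ (ψ ∧ ψ)) ∨ (ψ → φ)) ∨ (~(ψ ∨ φ) ∨ ((φ ∨ (φ ∨ φ)) → ~ψ)) = 1/3 ∨ 1 = 1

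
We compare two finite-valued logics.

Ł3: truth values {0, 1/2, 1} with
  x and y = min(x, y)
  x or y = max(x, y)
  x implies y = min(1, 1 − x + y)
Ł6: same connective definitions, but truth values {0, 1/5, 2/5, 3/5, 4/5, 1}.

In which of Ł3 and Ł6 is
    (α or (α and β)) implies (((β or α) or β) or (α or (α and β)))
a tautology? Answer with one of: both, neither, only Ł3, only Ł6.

both

In Ł3: every assignment gives 1 — tautology.
In Ł6: every assignment gives 1 — tautology.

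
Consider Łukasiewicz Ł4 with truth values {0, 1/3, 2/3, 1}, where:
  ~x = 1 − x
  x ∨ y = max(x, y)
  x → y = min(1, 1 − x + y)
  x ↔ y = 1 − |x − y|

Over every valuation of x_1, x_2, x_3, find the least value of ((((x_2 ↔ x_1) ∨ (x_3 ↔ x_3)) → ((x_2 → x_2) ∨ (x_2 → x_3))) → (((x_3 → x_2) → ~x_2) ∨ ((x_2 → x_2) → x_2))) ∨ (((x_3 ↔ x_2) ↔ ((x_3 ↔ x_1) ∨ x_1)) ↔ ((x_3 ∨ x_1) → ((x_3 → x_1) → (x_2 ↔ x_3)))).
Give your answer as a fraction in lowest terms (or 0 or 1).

2/3

Take x_1 = 0, x_2 = 1/3, x_3 = 0:
x_2 ↔ x_1 = 1/3 ↔ 0 = 2/3
x_3 ↔ x_3 = 0 ↔ 0 = 1
(x_2 ↔ x_1) ∨ (x_3 ↔ x_3) = 2/3 ∨ 1 = 1
x_2 → x_2 = 1/3 → 1/3 = 1
x_2 → x_3 = 1/3 → 0 = 2/3
(x_2 → x_2) ∨ (x_2 → x_3) = 1 ∨ 2/3 = 1
((x_2 ↔ x_1) ∨ (x_3 ↔ x_3)) → ((x_2 → x_2) ∨ (x_2 → x_3)) = 1 → 1 = 1
x_3 → x_2 = 0 → 1/3 = 1
~x_2 = ~1/3 = 2/3
(x_3 → x_2) → ~x_2 = 1 → 2/3 = 2/3
x_2 → x_2 = 1/3 → 1/3 = 1
(x_2 → x_2) → x_2 = 1 → 1/3 = 1/3
((x_3 → x_2) → ~x_2) ∨ ((x_2 → x_2) → x_2) = 2/3 ∨ 1/3 = 2/3
(((x_2 ↔ x_1) ∨ (x_3 ↔ x_3)) → ((x_2 → x_2) ∨ (x_2 → x_3))) → (((x_3 → x_2) → ~x_2) ∨ ((x_2 → x_2) → x_2)) = 1 → 2/3 = 2/3
x_3 ↔ x_2 = 0 ↔ 1/3 = 2/3
x_3 ↔ x_1 = 0 ↔ 0 = 1
(x_3 ↔ x_1) ∨ x_1 = 1 ∨ 0 = 1
(x_3 ↔ x_2) ↔ ((x_3 ↔ x_1) ∨ x_1) = 2/3 ↔ 1 = 2/3
x_3 ∨ x_1 = 0 ∨ 0 = 0
x_3 → x_1 = 0 → 0 = 1
x_2 ↔ x_3 = 1/3 ↔ 0 = 2/3
(x_3 → x_1) → (x_2 ↔ x_3) = 1 → 2/3 = 2/3
(x_3 ∨ x_1) → ((x_3 → x_1) → (x_2 ↔ x_3)) = 0 → 2/3 = 1
((x_3 ↔ x_2) ↔ ((x_3 ↔ x_1) ∨ x_1)) ↔ ((x_3 ∨ x_1) → ((x_3 → x_1) → (x_2 ↔ x_3))) = 2/3 ↔ 1 = 2/3
((((x_2 ↔ x_1) ∨ (x_3 ↔ x_3)) → ((x_2 → x_2) ∨ (x_2 → x_3))) → (((x_3 → x_2) → ~x_2) ∨ ((x_2 → x_2) → x_2))) ∨ (((x_3 ↔ x_2) ↔ ((x_3 ↔ x_1) ∨ x_1)) ↔ ((x_3 ∨ x_1) → ((x_3 → x_1) → (x_2 ↔ x_3)))) = 2/3 ∨ 2/3 = 2/3
No assignment yields a value below 2/3, so this is the minimum.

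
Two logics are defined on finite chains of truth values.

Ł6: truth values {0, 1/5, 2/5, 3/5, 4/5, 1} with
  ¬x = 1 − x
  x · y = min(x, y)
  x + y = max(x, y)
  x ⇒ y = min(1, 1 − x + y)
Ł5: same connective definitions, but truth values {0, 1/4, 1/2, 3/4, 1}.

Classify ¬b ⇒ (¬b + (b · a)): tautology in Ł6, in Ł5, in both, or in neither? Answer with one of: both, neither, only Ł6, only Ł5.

both

In Ł6: every assignment gives 1 — tautology.
In Ł5: every assignment gives 1 — tautology.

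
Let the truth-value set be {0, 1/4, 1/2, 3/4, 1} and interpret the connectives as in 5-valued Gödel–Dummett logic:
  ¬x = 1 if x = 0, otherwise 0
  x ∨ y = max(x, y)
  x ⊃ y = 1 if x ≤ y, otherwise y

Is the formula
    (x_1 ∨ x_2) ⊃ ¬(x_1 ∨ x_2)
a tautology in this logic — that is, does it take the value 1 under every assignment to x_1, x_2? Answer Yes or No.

No

Counterexample: take x_1 = 0, x_2 = 1/4.
x_1 ∨ x_2 = 0 ∨ 1/4 = 1/4
x_1 ∨ x_2 = 0 ∨ 1/4 = 1/4
¬(x_1 ∨ x_2) = ¬1/4 = 0
(x_1 ∨ x_2) ⊃ ¬(x_1 ∨ x_2) = 1/4 ⊃ 0 = 0
This gives 0 ≠ 1.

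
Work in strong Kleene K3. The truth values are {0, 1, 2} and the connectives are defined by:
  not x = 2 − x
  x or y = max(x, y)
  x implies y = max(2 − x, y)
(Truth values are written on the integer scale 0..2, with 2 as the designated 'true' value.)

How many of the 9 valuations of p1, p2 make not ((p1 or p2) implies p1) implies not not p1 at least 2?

p1 = 0, p2 = 0 ↦ 2  ≥
p1 = 0, p2 = 1 ↦ 1  <
p1 = 0, p2 = 2 ↦ 0  <
p1 = 1, p2 = 0 ↦ 1  <
p1 = 1, p2 = 1 ↦ 1  <
p1 = 1, p2 = 2 ↦ 1  <
p1 = 2, p2 = 0 ↦ 2  ≥
p1 = 2, p2 = 1 ↦ 2  ≥
p1 = 2, p2 = 2 ↦ 2  ≥
So 4 of the 9 assignments meet the threshold.

4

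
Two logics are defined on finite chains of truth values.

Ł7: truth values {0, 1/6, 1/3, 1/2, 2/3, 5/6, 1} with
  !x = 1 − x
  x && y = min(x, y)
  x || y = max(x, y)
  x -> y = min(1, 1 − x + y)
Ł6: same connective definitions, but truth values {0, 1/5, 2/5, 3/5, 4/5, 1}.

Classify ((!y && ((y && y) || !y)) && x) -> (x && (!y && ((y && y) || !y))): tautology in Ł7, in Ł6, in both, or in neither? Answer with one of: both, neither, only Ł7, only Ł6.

both

In Ł7: every assignment gives 1 — tautology.
In Ł6: every assignment gives 1 — tautology.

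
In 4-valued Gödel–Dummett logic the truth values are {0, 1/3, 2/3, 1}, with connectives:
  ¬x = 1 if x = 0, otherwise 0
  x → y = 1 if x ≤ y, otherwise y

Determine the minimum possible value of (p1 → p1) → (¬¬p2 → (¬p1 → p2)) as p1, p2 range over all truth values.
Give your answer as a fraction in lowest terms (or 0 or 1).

Take p1 = 0, p2 = 1/3:
p1 → p1 = 0 → 0 = 1
¬p2 = ¬1/3 = 0
¬¬p2 = ¬0 = 1
¬p1 = ¬0 = 1
¬p1 → p2 = 1 → 1/3 = 1/3
¬¬p2 → (¬p1 → p2) = 1 → 1/3 = 1/3
(p1 → p1) → (¬¬p2 → (¬p1 → p2)) = 1 → 1/3 = 1/3
No assignment yields a value below 1/3, so this is the minimum.

1/3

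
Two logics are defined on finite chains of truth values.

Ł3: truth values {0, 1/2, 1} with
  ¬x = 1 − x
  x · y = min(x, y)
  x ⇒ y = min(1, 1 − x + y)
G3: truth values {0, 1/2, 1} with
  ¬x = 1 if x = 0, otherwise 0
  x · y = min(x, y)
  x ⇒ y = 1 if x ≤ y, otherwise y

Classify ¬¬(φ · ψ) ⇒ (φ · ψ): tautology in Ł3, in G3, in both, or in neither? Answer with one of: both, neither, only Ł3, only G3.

only Ł3

In Ł3: every assignment gives 1 — tautology.
In G3: at φ = 1/2, ψ = 1/2 the value is 1/2 — not a tautology.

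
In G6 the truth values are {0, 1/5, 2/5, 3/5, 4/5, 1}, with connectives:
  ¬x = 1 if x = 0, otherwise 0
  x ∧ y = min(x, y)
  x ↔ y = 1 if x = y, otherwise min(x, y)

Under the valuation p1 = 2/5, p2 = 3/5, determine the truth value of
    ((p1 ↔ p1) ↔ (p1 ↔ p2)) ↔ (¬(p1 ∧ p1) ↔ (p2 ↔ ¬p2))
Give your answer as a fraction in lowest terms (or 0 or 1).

p1 ↔ p1 = 2/5 ↔ 2/5 = 1
p1 ↔ p2 = 2/5 ↔ 3/5 = 2/5
(p1 ↔ p1) ↔ (p1 ↔ p2) = 1 ↔ 2/5 = 2/5
p1 ∧ p1 = 2/5 ∧ 2/5 = 2/5
¬(p1 ∧ p1) = ¬2/5 = 0
¬p2 = ¬3/5 = 0
p2 ↔ ¬p2 = 3/5 ↔ 0 = 0
¬(p1 ∧ p1) ↔ (p2 ↔ ¬p2) = 0 ↔ 0 = 1
((p1 ↔ p1) ↔ (p1 ↔ p2)) ↔ (¬(p1 ∧ p1) ↔ (p2 ↔ ¬p2)) = 2/5 ↔ 1 = 2/5

2/5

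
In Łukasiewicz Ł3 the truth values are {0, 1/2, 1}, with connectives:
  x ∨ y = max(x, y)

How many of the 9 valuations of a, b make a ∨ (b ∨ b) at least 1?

5

a = 0, b = 0 ↦ 0  <
a = 0, b = 1/2 ↦ 1/2  <
a = 0, b = 1 ↦ 1  ≥
a = 1/2, b = 0 ↦ 1/2  <
a = 1/2, b = 1/2 ↦ 1/2  <
a = 1/2, b = 1 ↦ 1  ≥
a = 1, b = 0 ↦ 1  ≥
a = 1, b = 1/2 ↦ 1  ≥
a = 1, b = 1 ↦ 1  ≥
So 5 of the 9 assignments meet the threshold.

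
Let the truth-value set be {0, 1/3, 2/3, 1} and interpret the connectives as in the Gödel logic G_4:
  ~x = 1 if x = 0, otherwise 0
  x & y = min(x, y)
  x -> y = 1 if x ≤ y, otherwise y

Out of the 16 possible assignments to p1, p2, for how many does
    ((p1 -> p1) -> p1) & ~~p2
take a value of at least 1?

p1 = 0, p2 = 0 ↦ 0  <
p1 = 0, p2 = 1/3 ↦ 0  <
p1 = 0, p2 = 2/3 ↦ 0  <
p1 = 0, p2 = 1 ↦ 0  <
p1 = 1/3, p2 = 0 ↦ 0  <
p1 = 1/3, p2 = 1/3 ↦ 1/3  <
p1 = 1/3, p2 = 2/3 ↦ 1/3  <
p1 = 1/3, p2 = 1 ↦ 1/3  <
p1 = 2/3, p2 = 0 ↦ 0  <
p1 = 2/3, p2 = 1/3 ↦ 2/3  <
p1 = 2/3, p2 = 2/3 ↦ 2/3  <
p1 = 2/3, p2 = 1 ↦ 2/3  <
p1 = 1, p2 = 0 ↦ 0  <
p1 = 1, p2 = 1/3 ↦ 1  ≥
p1 = 1, p2 = 2/3 ↦ 1  ≥
p1 = 1, p2 = 1 ↦ 1  ≥
So 3 of the 16 assignments meet the threshold.

3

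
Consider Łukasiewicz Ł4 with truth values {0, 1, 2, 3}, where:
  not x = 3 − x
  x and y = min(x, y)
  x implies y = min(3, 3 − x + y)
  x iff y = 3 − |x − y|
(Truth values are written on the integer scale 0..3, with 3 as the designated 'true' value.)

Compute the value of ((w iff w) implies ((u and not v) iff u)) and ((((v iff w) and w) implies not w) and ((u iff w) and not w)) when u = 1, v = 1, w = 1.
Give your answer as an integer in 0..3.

w iff w = 1 iff 1 = 3
not v = not 1 = 2
u and not v = 1 and 2 = 1
(u and not v) iff u = 1 iff 1 = 3
(w iff w) implies ((u and not v) iff u) = 3 implies 3 = 3
v iff w = 1 iff 1 = 3
(v iff w) and w = 3 and 1 = 1
not w = not 1 = 2
((v iff w) and w) implies not w = 1 implies 2 = 3
u iff w = 1 iff 1 = 3
not w = not 1 = 2
(u iff w) and not w = 3 and 2 = 2
(((v iff w) and w) implies not w) and ((u iff w) and not w) = 3 and 2 = 2
((w iff w) implies ((u and not v) iff u)) and ((((v iff w) and w) implies not w) and ((u iff w) and not w)) = 3 and 2 = 2

2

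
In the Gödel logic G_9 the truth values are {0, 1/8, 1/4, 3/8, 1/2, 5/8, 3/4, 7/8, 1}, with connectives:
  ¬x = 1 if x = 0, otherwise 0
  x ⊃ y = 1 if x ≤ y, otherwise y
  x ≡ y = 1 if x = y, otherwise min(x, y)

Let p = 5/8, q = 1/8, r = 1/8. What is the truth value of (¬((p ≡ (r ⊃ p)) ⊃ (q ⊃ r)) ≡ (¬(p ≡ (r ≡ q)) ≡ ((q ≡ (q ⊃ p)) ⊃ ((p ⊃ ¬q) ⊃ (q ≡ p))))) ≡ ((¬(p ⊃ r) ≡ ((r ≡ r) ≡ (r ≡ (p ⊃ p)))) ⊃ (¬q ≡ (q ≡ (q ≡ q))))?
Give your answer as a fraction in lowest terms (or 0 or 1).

r ⊃ p = 1/8 ⊃ 5/8 = 1
p ≡ (r ⊃ p) = 5/8 ≡ 1 = 5/8
q ⊃ r = 1/8 ⊃ 1/8 = 1
(p ≡ (r ⊃ p)) ⊃ (q ⊃ r) = 5/8 ⊃ 1 = 1
¬((p ≡ (r ⊃ p)) ⊃ (q ⊃ r)) = ¬1 = 0
r ≡ q = 1/8 ≡ 1/8 = 1
p ≡ (r ≡ q) = 5/8 ≡ 1 = 5/8
¬(p ≡ (r ≡ q)) = ¬5/8 = 0
q ⊃ p = 1/8 ⊃ 5/8 = 1
q ≡ (q ⊃ p) = 1/8 ≡ 1 = 1/8
¬q = ¬1/8 = 0
p ⊃ ¬q = 5/8 ⊃ 0 = 0
q ≡ p = 1/8 ≡ 5/8 = 1/8
(p ⊃ ¬q) ⊃ (q ≡ p) = 0 ⊃ 1/8 = 1
(q ≡ (q ⊃ p)) ⊃ ((p ⊃ ¬q) ⊃ (q ≡ p)) = 1/8 ⊃ 1 = 1
¬(p ≡ (r ≡ q)) ≡ ((q ≡ (q ⊃ p)) ⊃ ((p ⊃ ¬q) ⊃ (q ≡ p))) = 0 ≡ 1 = 0
¬((p ≡ (r ⊃ p)) ⊃ (q ⊃ r)) ≡ (¬(p ≡ (r ≡ q)) ≡ ((q ≡ (q ⊃ p)) ⊃ ((p ⊃ ¬q) ⊃ (q ≡ p)))) = 0 ≡ 0 = 1
p ⊃ r = 5/8 ⊃ 1/8 = 1/8
¬(p ⊃ r) = ¬1/8 = 0
r ≡ r = 1/8 ≡ 1/8 = 1
p ⊃ p = 5/8 ⊃ 5/8 = 1
r ≡ (p ⊃ p) = 1/8 ≡ 1 = 1/8
(r ≡ r) ≡ (r ≡ (p ⊃ p)) = 1 ≡ 1/8 = 1/8
¬(p ⊃ r) ≡ ((r ≡ r) ≡ (r ≡ (p ⊃ p))) = 0 ≡ 1/8 = 0
¬q = ¬1/8 = 0
q ≡ q = 1/8 ≡ 1/8 = 1
q ≡ (q ≡ q) = 1/8 ≡ 1 = 1/8
¬q ≡ (q ≡ (q ≡ q)) = 0 ≡ 1/8 = 0
(¬(p ⊃ r) ≡ ((r ≡ r) ≡ (r ≡ (p ⊃ p)))) ⊃ (¬q ≡ (q ≡ (q ≡ q))) = 0 ⊃ 0 = 1
(¬((p ≡ (r ⊃ p)) ⊃ (q ⊃ r)) ≡ (¬(p ≡ (r ≡ q)) ≡ ((q ≡ (q ⊃ p)) ⊃ ((p ⊃ ¬q) ⊃ (q ≡ p))))) ≡ ((¬(p ⊃ r) ≡ ((r ≡ r) ≡ (r ≡ (p ⊃ p)))) ⊃ (¬q ≡ (q ≡ (q ≡ q)))) = 1 ≡ 1 = 1

1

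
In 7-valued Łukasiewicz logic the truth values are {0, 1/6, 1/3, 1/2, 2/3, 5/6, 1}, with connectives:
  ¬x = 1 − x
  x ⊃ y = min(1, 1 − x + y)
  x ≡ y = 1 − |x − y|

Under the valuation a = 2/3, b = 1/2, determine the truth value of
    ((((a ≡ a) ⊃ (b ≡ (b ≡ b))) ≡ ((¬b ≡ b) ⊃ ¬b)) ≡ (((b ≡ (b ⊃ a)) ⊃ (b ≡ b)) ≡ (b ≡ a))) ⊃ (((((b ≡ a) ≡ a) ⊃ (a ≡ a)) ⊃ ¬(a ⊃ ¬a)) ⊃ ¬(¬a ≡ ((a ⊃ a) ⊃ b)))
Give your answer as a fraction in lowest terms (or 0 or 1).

1

a ≡ a = 2/3 ≡ 2/3 = 1
b ≡ b = 1/2 ≡ 1/2 = 1
b ≡ (b ≡ b) = 1/2 ≡ 1 = 1/2
(a ≡ a) ⊃ (b ≡ (b ≡ b)) = 1 ⊃ 1/2 = 1/2
¬b = ¬1/2 = 1/2
¬b ≡ b = 1/2 ≡ 1/2 = 1
¬b = ¬1/2 = 1/2
(¬b ≡ b) ⊃ ¬b = 1 ⊃ 1/2 = 1/2
((a ≡ a) ⊃ (b ≡ (b ≡ b))) ≡ ((¬b ≡ b) ⊃ ¬b) = 1/2 ≡ 1/2 = 1
b ⊃ a = 1/2 ⊃ 2/3 = 1
b ≡ (b ⊃ a) = 1/2 ≡ 1 = 1/2
b ≡ b = 1/2 ≡ 1/2 = 1
(b ≡ (b ⊃ a)) ⊃ (b ≡ b) = 1/2 ⊃ 1 = 1
b ≡ a = 1/2 ≡ 2/3 = 5/6
((b ≡ (b ⊃ a)) ⊃ (b ≡ b)) ≡ (b ≡ a) = 1 ≡ 5/6 = 5/6
(((a ≡ a) ⊃ (b ≡ (b ≡ b))) ≡ ((¬b ≡ b) ⊃ ¬b)) ≡ (((b ≡ (b ⊃ a)) ⊃ (b ≡ b)) ≡ (b ≡ a)) = 1 ≡ 5/6 = 5/6
b ≡ a = 1/2 ≡ 2/3 = 5/6
(b ≡ a) ≡ a = 5/6 ≡ 2/3 = 5/6
a ≡ a = 2/3 ≡ 2/3 = 1
((b ≡ a) ≡ a) ⊃ (a ≡ a) = 5/6 ⊃ 1 = 1
¬a = ¬2/3 = 1/3
a ⊃ ¬a = 2/3 ⊃ 1/3 = 2/3
¬(a ⊃ ¬a) = ¬2/3 = 1/3
(((b ≡ a) ≡ a) ⊃ (a ≡ a)) ⊃ ¬(a ⊃ ¬a) = 1 ⊃ 1/3 = 1/3
¬a = ¬2/3 = 1/3
a ⊃ a = 2/3 ⊃ 2/3 = 1
(a ⊃ a) ⊃ b = 1 ⊃ 1/2 = 1/2
¬a ≡ ((a ⊃ a) ⊃ b) = 1/3 ≡ 1/2 = 5/6
¬(¬a ≡ ((a ⊃ a) ⊃ b)) = ¬5/6 = 1/6
((((b ≡ a) ≡ a) ⊃ (a ≡ a)) ⊃ ¬(a ⊃ ¬a)) ⊃ ¬(¬a ≡ ((a ⊃ a) ⊃ b)) = 1/3 ⊃ 1/6 = 5/6
((((a ≡ a) ⊃ (b ≡ (b ≡ b))) ≡ ((¬b ≡ b) ⊃ ¬b)) ≡ (((b ≡ (b ⊃ a)) ⊃ (b ≡ b)) ≡ (b ≡ a))) ⊃ (((((b ≡ a) ≡ a) ⊃ (a ≡ a)) ⊃ ¬(a ⊃ ¬a)) ⊃ ¬(¬a ≡ ((a ⊃ a) ⊃ b))) = 5/6 ⊃ 5/6 = 1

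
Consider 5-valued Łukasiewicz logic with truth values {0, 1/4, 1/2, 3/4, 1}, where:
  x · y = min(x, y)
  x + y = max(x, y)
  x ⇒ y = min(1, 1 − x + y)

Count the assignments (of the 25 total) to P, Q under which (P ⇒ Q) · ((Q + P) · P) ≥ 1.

1

value 1: 1 assignment (counts)
value 3/4: 4 assignments
value 1/2: 7 assignments
value 1/4: 7 assignments
value 0: 6 assignments
So 1 of the 25 assignments meets the threshold.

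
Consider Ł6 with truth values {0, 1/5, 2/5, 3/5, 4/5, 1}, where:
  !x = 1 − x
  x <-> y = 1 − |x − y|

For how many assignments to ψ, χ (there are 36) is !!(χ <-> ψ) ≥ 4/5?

value 1: 6 assignments (counts)
value 4/5: 10 assignments (counts)
value 3/5: 8 assignments
value 2/5: 6 assignments
value 1/5: 4 assignments
value 0: 2 assignments
So 16 of the 36 assignments meet the threshold.

16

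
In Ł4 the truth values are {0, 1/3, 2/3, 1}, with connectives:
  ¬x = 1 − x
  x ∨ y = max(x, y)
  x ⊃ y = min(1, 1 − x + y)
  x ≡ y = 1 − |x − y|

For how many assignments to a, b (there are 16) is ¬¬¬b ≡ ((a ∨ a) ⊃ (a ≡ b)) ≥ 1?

a = 0, b = 0 ↦ 1  ≥
a = 0, b = 1/3 ↦ 2/3  <
a = 0, b = 2/3 ↦ 1/3  <
a = 0, b = 1 ↦ 0  <
a = 1/3, b = 0 ↦ 1  ≥
a = 1/3, b = 1/3 ↦ 2/3  <
a = 1/3, b = 2/3 ↦ 1/3  <
a = 1/3, b = 1 ↦ 0  <
a = 2/3, b = 0 ↦ 2/3  <
a = 2/3, b = 1/3 ↦ 2/3  <
a = 2/3, b = 2/3 ↦ 1/3  <
a = 2/3, b = 1 ↦ 0  <
a = 1, b = 0 ↦ 0  <
a = 1, b = 1/3 ↦ 2/3  <
a = 1, b = 2/3 ↦ 2/3  <
a = 1, b = 1 ↦ 0  <
So 2 of the 16 assignments meet the threshold.

2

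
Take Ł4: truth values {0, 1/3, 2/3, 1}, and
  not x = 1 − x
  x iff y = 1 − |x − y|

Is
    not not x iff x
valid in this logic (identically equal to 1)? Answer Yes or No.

x = 0 ↦ 1
x = 1/3 ↦ 1
x = 2/3 ↦ 1
x = 1 ↦ 1
Every assignment gives a value ≥ 1.

Yes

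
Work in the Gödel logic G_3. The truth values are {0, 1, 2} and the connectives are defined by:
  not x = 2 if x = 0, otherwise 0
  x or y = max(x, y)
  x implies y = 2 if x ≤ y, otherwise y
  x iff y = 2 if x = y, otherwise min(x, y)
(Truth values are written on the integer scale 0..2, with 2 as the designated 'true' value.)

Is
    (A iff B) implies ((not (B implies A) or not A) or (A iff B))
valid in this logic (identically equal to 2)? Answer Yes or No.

A = 0, B = 0 ↦ 2
A = 0, B = 1 ↦ 2
A = 0, B = 2 ↦ 2
A = 1, B = 0 ↦ 2
A = 1, B = 1 ↦ 2
A = 1, B = 2 ↦ 2
A = 2, B = 0 ↦ 2
A = 2, B = 1 ↦ 2
A = 2, B = 2 ↦ 2
Every assignment gives a value ≥ 2.

Yes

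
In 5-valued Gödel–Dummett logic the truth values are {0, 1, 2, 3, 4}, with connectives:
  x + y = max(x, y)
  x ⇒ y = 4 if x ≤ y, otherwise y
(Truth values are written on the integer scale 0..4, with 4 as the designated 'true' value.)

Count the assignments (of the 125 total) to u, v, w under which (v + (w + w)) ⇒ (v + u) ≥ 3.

value 4: 95 assignments (counts)
value 3: 7 assignments (counts)
value 2: 10 assignments
value 1: 9 assignments
value 0: 4 assignments
So 102 of the 125 assignments meet the threshold.

102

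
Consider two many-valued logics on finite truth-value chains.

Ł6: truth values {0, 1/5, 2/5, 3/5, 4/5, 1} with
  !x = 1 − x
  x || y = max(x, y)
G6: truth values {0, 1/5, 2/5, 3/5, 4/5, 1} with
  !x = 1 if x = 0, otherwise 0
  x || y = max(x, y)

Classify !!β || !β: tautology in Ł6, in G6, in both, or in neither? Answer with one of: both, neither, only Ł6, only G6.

only G6

In Ł6: at β = 1/5 the value is 4/5 — not a tautology.
In G6: every assignment gives 1 — tautology.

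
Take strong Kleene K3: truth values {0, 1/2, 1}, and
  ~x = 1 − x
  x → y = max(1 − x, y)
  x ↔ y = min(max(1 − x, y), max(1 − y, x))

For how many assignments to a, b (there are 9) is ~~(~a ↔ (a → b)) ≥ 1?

a = 0, b = 0 ↦ 1  ≥
a = 0, b = 1/2 ↦ 1  ≥
a = 0, b = 1 ↦ 1  ≥
a = 1/2, b = 0 ↦ 1/2  <
a = 1/2, b = 1/2 ↦ 1/2  <
a = 1/2, b = 1 ↦ 1/2  <
a = 1, b = 0 ↦ 1  ≥
a = 1, b = 1/2 ↦ 1/2  <
a = 1, b = 1 ↦ 0  <
So 4 of the 9 assignments meet the threshold.

4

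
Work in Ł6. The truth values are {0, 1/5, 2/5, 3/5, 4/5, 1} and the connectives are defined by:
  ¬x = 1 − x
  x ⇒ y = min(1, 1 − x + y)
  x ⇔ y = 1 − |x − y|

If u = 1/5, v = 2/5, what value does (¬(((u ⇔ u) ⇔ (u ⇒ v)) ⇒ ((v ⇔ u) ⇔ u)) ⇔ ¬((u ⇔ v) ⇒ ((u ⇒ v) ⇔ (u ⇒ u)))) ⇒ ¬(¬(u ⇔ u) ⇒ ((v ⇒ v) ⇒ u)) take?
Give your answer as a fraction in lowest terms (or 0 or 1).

3/5

u ⇔ u = 1/5 ⇔ 1/5 = 1
u ⇒ v = 1/5 ⇒ 2/5 = 1
(u ⇔ u) ⇔ (u ⇒ v) = 1 ⇔ 1 = 1
v ⇔ u = 2/5 ⇔ 1/5 = 4/5
(v ⇔ u) ⇔ u = 4/5 ⇔ 1/5 = 2/5
((u ⇔ u) ⇔ (u ⇒ v)) ⇒ ((v ⇔ u) ⇔ u) = 1 ⇒ 2/5 = 2/5
¬(((u ⇔ u) ⇔ (u ⇒ v)) ⇒ ((v ⇔ u) ⇔ u)) = ¬2/5 = 3/5
u ⇔ v = 1/5 ⇔ 2/5 = 4/5
u ⇒ v = 1/5 ⇒ 2/5 = 1
u ⇒ u = 1/5 ⇒ 1/5 = 1
(u ⇒ v) ⇔ (u ⇒ u) = 1 ⇔ 1 = 1
(u ⇔ v) ⇒ ((u ⇒ v) ⇔ (u ⇒ u)) = 4/5 ⇒ 1 = 1
¬((u ⇔ v) ⇒ ((u ⇒ v) ⇔ (u ⇒ u))) = ¬1 = 0
¬(((u ⇔ u) ⇔ (u ⇒ v)) ⇒ ((v ⇔ u) ⇔ u)) ⇔ ¬((u ⇔ v) ⇒ ((u ⇒ v) ⇔ (u ⇒ u))) = 3/5 ⇔ 0 = 2/5
u ⇔ u = 1/5 ⇔ 1/5 = 1
¬(u ⇔ u) = ¬1 = 0
v ⇒ v = 2/5 ⇒ 2/5 = 1
(v ⇒ v) ⇒ u = 1 ⇒ 1/5 = 1/5
¬(u ⇔ u) ⇒ ((v ⇒ v) ⇒ u) = 0 ⇒ 1/5 = 1
¬(¬(u ⇔ u) ⇒ ((v ⇒ v) ⇒ u)) = ¬1 = 0
(¬(((u ⇔ u) ⇔ (u ⇒ v)) ⇒ ((v ⇔ u) ⇔ u)) ⇔ ¬((u ⇔ v) ⇒ ((u ⇒ v) ⇔ (u ⇒ u)))) ⇒ ¬(¬(u ⇔ u) ⇒ ((v ⇒ v) ⇒ u)) = 2/5 ⇒ 0 = 3/5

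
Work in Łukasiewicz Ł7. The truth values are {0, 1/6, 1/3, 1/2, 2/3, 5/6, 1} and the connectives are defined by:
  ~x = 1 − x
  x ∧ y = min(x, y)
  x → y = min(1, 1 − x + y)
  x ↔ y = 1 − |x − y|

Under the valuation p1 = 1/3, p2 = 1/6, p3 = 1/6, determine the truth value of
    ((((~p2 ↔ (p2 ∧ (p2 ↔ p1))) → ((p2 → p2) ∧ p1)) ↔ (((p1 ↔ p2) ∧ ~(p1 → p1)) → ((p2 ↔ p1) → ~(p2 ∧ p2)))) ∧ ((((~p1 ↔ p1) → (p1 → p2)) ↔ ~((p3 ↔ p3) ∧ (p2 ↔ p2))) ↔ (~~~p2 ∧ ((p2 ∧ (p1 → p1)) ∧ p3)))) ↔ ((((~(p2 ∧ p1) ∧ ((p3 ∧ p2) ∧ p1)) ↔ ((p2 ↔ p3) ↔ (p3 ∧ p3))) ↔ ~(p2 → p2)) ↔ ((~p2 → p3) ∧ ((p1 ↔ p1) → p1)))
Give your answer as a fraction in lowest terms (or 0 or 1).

5/6

~p2 = ~1/6 = 5/6
p2 ↔ p1 = 1/6 ↔ 1/3 = 5/6
p2 ∧ (p2 ↔ p1) = 1/6 ∧ 5/6 = 1/6
~p2 ↔ (p2 ∧ (p2 ↔ p1)) = 5/6 ↔ 1/6 = 1/3
p2 → p2 = 1/6 → 1/6 = 1
(p2 → p2) ∧ p1 = 1 ∧ 1/3 = 1/3
(~p2 ↔ (p2 ∧ (p2 ↔ p1))) → ((p2 → p2) ∧ p1) = 1/3 → 1/3 = 1
p1 ↔ p2 = 1/3 ↔ 1/6 = 5/6
p1 → p1 = 1/3 → 1/3 = 1
~(p1 → p1) = ~1 = 0
(p1 ↔ p2) ∧ ~(p1 → p1) = 5/6 ∧ 0 = 0
p2 ↔ p1 = 1/6 ↔ 1/3 = 5/6
p2 ∧ p2 = 1/6 ∧ 1/6 = 1/6
~(p2 ∧ p2) = ~1/6 = 5/6
(p2 ↔ p1) → ~(p2 ∧ p2) = 5/6 → 5/6 = 1
((p1 ↔ p2) ∧ ~(p1 → p1)) → ((p2 ↔ p1) → ~(p2 ∧ p2)) = 0 → 1 = 1
((~p2 ↔ (p2 ∧ (p2 ↔ p1))) → ((p2 → p2) ∧ p1)) ↔ (((p1 ↔ p2) ∧ ~(p1 → p1)) → ((p2 ↔ p1) → ~(p2 ∧ p2))) = 1 ↔ 1 = 1
~p1 = ~1/3 = 2/3
~p1 ↔ p1 = 2/3 ↔ 1/3 = 2/3
p1 → p2 = 1/3 → 1/6 = 5/6
(~p1 ↔ p1) → (p1 → p2) = 2/3 → 5/6 = 1
p3 ↔ p3 = 1/6 ↔ 1/6 = 1
p2 ↔ p2 = 1/6 ↔ 1/6 = 1
(p3 ↔ p3) ∧ (p2 ↔ p2) = 1 ∧ 1 = 1
~((p3 ↔ p3) ∧ (p2 ↔ p2)) = ~1 = 0
((~p1 ↔ p1) → (p1 → p2)) ↔ ~((p3 ↔ p3) ∧ (p2 ↔ p2)) = 1 ↔ 0 = 0
~p2 = ~1/6 = 5/6
~~p2 = ~5/6 = 1/6
~~~p2 = ~1/6 = 5/6
p1 → p1 = 1/3 → 1/3 = 1
p2 ∧ (p1 → p1) = 1/6 ∧ 1 = 1/6
(p2 ∧ (p1 → p1)) ∧ p3 = 1/6 ∧ 1/6 = 1/6
~~~p2 ∧ ((p2 ∧ (p1 → p1)) ∧ p3) = 5/6 ∧ 1/6 = 1/6
(((~p1 ↔ p1) → (p1 → p2)) ↔ ~((p3 ↔ p3) ∧ (p2 ↔ p2))) ↔ (~~~p2 ∧ ((p2 ∧ (p1 → p1)) ∧ p3)) = 0 ↔ 1/6 = 5/6
(((~p2 ↔ (p2 ∧ (p2 ↔ p1))) → ((p2 → p2) ∧ p1)) ↔ (((p1 ↔ p2) ∧ ~(p1 → p1)) → ((p2 ↔ p1) → ~(p2 ∧ p2)))) ∧ ((((~p1 ↔ p1) → (p1 → p2)) ↔ ~((p3 ↔ p3) ∧ (p2 ↔ p2))) ↔ (~~~p2 ∧ ((p2 ∧ (p1 → p1)) ∧ p3))) = 1 ∧ 5/6 = 5/6
p2 ∧ p1 = 1/6 ∧ 1/3 = 1/6
~(p2 ∧ p1) = ~1/6 = 5/6
p3 ∧ p2 = 1/6 ∧ 1/6 = 1/6
(p3 ∧ p2) ∧ p1 = 1/6 ∧ 1/3 = 1/6
~(p2 ∧ p1) ∧ ((p3 ∧ p2) ∧ p1) = 5/6 ∧ 1/6 = 1/6
p2 ↔ p3 = 1/6 ↔ 1/6 = 1
p3 ∧ p3 = 1/6 ∧ 1/6 = 1/6
(p2 ↔ p3) ↔ (p3 ∧ p3) = 1 ↔ 1/6 = 1/6
(~(p2 ∧ p1) ∧ ((p3 ∧ p2) ∧ p1)) ↔ ((p2 ↔ p3) ↔ (p3 ∧ p3)) = 1/6 ↔ 1/6 = 1
p2 → p2 = 1/6 → 1/6 = 1
~(p2 → p2) = ~1 = 0
((~(p2 ∧ p1) ∧ ((p3 ∧ p2) ∧ p1)) ↔ ((p2 ↔ p3) ↔ (p3 ∧ p3))) ↔ ~(p2 → p2) = 1 ↔ 0 = 0
~p2 = ~1/6 = 5/6
~p2 → p3 = 5/6 → 1/6 = 1/3
p1 ↔ p1 = 1/3 ↔ 1/3 = 1
(p1 ↔ p1) → p1 = 1 → 1/3 = 1/3
(~p2 → p3) ∧ ((p1 ↔ p1) → p1) = 1/3 ∧ 1/3 = 1/3
(((~(p2 ∧ p1) ∧ ((p3 ∧ p2) ∧ p1)) ↔ ((p2 ↔ p3) ↔ (p3 ∧ p3))) ↔ ~(p2 → p2)) ↔ ((~p2 → p3) ∧ ((p1 ↔ p1) → p1)) = 0 ↔ 1/3 = 2/3
((((~p2 ↔ (p2 ∧ (p2 ↔ p1))) → ((p2 → p2) ∧ p1)) ↔ (((p1 ↔ p2) ∧ ~(p1 → p1)) → ((p2 ↔ p1) → ~(p2 ∧ p2)))) ∧ ((((~p1 ↔ p1) → (p1 → p2)) ↔ ~((p3 ↔ p3) ∧ (p2 ↔ p2))) ↔ (~~~p2 ∧ ((p2 ∧ (p1 → p1)) ∧ p3)))) ↔ ((((~(p2 ∧ p1) ∧ ((p3 ∧ p2) ∧ p1)) ↔ ((p2 ↔ p3) ↔ (p3 ∧ p3))) ↔ ~(p2 → p2)) ↔ ((~p2 → p3) ∧ ((p1 ↔ p1) → p1))) = 5/6 ↔ 2/3 = 5/6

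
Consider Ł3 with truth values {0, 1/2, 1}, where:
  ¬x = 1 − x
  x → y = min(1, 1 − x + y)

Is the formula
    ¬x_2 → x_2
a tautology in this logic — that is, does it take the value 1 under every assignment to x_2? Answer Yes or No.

No

Counterexample: take x_2 = 0.
¬x_2 = ¬0 = 1
¬x_2 → x_2 = 1 → 0 = 0
This gives 0 ≠ 1.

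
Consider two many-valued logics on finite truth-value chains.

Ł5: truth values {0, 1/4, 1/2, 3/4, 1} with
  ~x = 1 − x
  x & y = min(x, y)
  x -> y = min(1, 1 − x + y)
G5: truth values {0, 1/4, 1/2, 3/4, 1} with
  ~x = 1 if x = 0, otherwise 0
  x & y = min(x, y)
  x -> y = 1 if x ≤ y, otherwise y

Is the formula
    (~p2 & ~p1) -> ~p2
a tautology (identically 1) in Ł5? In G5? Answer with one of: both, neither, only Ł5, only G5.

both

In Ł5: every assignment gives 1 — tautology.
In G5: every assignment gives 1 — tautology.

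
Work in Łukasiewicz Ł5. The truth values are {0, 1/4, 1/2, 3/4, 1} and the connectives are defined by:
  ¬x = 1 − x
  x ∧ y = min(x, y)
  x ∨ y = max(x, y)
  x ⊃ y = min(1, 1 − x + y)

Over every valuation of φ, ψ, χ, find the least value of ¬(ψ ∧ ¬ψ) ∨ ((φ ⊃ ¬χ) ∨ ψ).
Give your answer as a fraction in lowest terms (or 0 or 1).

Take φ = 1/2, ψ = 1/2, χ = 1:
¬ψ = ¬1/2 = 1/2
ψ ∧ ¬ψ = 1/2 ∧ 1/2 = 1/2
¬(ψ ∧ ¬ψ) = ¬1/2 = 1/2
¬χ = ¬1 = 0
φ ⊃ ¬χ = 1/2 ⊃ 0 = 1/2
(φ ⊃ ¬χ) ∨ ψ = 1/2 ∨ 1/2 = 1/2
¬(ψ ∧ ¬ψ) ∨ ((φ ⊃ ¬χ) ∨ ψ) = 1/2 ∨ 1/2 = 1/2
No assignment yields a value below 1/2, so this is the minimum.

1/2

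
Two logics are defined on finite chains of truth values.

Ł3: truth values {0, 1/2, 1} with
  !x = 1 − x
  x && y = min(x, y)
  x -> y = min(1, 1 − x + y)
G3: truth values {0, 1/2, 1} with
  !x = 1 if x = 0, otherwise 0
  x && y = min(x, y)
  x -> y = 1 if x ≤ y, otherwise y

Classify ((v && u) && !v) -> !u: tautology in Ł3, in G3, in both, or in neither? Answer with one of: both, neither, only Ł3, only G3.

only G3

In Ł3: at u = 1, v = 1/2 the value is 1/2 — not a tautology.
In G3: every assignment gives 1 — tautology.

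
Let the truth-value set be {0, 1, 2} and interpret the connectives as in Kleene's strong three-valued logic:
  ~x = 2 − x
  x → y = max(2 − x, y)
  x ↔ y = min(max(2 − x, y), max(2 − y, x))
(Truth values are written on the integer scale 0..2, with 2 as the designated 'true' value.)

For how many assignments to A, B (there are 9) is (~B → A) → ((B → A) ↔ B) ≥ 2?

A = 0, B = 0 ↦ 2  ≥
A = 0, B = 1 ↦ 1  <
A = 0, B = 2 ↦ 0  <
A = 1, B = 0 ↦ 1  <
A = 1, B = 1 ↦ 1  <
A = 1, B = 2 ↦ 1  <
A = 2, B = 0 ↦ 0  <
A = 2, B = 1 ↦ 1  <
A = 2, B = 2 ↦ 2  ≥
So 2 of the 9 assignments meet the threshold.

2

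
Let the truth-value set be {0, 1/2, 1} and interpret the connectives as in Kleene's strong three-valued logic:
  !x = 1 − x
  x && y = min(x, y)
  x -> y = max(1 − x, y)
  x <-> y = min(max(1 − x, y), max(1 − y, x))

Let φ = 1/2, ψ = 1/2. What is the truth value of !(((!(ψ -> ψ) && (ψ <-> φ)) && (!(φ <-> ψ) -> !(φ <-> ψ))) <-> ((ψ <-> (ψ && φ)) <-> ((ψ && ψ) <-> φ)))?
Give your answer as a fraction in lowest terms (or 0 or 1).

ψ -> ψ = 1/2 -> 1/2 = 1/2
!(ψ -> ψ) = !1/2 = 1/2
ψ <-> φ = 1/2 <-> 1/2 = 1/2
!(ψ -> ψ) && (ψ <-> φ) = 1/2 && 1/2 = 1/2
φ <-> ψ = 1/2 <-> 1/2 = 1/2
!(φ <-> ψ) = !1/2 = 1/2
φ <-> ψ = 1/2 <-> 1/2 = 1/2
!(φ <-> ψ) = !1/2 = 1/2
!(φ <-> ψ) -> !(φ <-> ψ) = 1/2 -> 1/2 = 1/2
(!(ψ -> ψ) && (ψ <-> φ)) && (!(φ <-> ψ) -> !(φ <-> ψ)) = 1/2 && 1/2 = 1/2
ψ && φ = 1/2 && 1/2 = 1/2
ψ <-> (ψ && φ) = 1/2 <-> 1/2 = 1/2
ψ && ψ = 1/2 && 1/2 = 1/2
(ψ && ψ) <-> φ = 1/2 <-> 1/2 = 1/2
(ψ <-> (ψ && φ)) <-> ((ψ && ψ) <-> φ) = 1/2 <-> 1/2 = 1/2
((!(ψ -> ψ) && (ψ <-> φ)) && (!(φ <-> ψ) -> !(φ <-> ψ))) <-> ((ψ <-> (ψ && φ)) <-> ((ψ && ψ) <-> φ)) = 1/2 <-> 1/2 = 1/2
!(((!(ψ -> ψ) && (ψ <-> φ)) && (!(φ <-> ψ) -> !(φ <-> ψ))) <-> ((ψ <-> (ψ && φ)) <-> ((ψ && ψ) <-> φ))) = !1/2 = 1/2

1/2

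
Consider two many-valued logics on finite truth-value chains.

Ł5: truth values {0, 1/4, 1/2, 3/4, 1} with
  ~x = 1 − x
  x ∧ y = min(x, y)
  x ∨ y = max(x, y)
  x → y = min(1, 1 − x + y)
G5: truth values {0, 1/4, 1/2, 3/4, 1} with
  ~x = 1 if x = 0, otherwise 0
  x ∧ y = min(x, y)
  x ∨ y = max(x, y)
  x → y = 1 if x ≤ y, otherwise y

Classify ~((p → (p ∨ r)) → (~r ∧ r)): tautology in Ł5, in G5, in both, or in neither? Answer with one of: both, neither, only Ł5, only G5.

In Ł5: at p = 0, r = 1/4 the value is 3/4 — not a tautology.
In G5: every assignment gives 1 — tautology.

only G5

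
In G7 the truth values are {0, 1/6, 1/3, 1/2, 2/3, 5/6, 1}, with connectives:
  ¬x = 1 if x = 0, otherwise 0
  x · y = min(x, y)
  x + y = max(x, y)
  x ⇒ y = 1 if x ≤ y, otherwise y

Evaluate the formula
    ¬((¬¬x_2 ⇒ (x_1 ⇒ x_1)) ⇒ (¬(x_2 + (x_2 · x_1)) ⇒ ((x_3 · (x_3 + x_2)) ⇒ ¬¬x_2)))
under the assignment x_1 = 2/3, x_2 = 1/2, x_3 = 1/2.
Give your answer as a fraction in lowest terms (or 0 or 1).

¬x_2 = ¬1/2 = 0
¬¬x_2 = ¬0 = 1
x_1 ⇒ x_1 = 2/3 ⇒ 2/3 = 1
¬¬x_2 ⇒ (x_1 ⇒ x_1) = 1 ⇒ 1 = 1
x_2 · x_1 = 1/2 · 2/3 = 1/2
x_2 + (x_2 · x_1) = 1/2 + 1/2 = 1/2
¬(x_2 + (x_2 · x_1)) = ¬1/2 = 0
x_3 + x_2 = 1/2 + 1/2 = 1/2
x_3 · (x_3 + x_2) = 1/2 · 1/2 = 1/2
¬x_2 = ¬1/2 = 0
¬¬x_2 = ¬0 = 1
(x_3 · (x_3 + x_2)) ⇒ ¬¬x_2 = 1/2 ⇒ 1 = 1
¬(x_2 + (x_2 · x_1)) ⇒ ((x_3 · (x_3 + x_2)) ⇒ ¬¬x_2) = 0 ⇒ 1 = 1
(¬¬x_2 ⇒ (x_1 ⇒ x_1)) ⇒ (¬(x_2 + (x_2 · x_1)) ⇒ ((x_3 · (x_3 + x_2)) ⇒ ¬¬x_2)) = 1 ⇒ 1 = 1
¬((¬¬x_2 ⇒ (x_1 ⇒ x_1)) ⇒ (¬(x_2 + (x_2 · x_1)) ⇒ ((x_3 · (x_3 + x_2)) ⇒ ¬¬x_2))) = ¬1 = 0

0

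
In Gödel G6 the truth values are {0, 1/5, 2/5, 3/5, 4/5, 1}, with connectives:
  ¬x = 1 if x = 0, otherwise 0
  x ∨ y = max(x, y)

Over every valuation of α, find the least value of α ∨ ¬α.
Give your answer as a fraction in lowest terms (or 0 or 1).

1/5

Take α = 1/5:
¬α = ¬1/5 = 0
α ∨ ¬α = 1/5 ∨ 0 = 1/5
No assignment yields a value below 1/5, so this is the minimum.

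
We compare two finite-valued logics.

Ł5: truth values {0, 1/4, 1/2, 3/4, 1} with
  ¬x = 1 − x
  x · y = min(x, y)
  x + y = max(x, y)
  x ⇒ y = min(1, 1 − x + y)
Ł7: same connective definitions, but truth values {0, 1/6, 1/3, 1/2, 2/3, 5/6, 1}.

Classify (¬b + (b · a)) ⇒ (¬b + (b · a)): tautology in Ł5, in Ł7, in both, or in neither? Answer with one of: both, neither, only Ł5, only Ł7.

both

In Ł5: every assignment gives 1 — tautology.
In Ł7: every assignment gives 1 — tautology.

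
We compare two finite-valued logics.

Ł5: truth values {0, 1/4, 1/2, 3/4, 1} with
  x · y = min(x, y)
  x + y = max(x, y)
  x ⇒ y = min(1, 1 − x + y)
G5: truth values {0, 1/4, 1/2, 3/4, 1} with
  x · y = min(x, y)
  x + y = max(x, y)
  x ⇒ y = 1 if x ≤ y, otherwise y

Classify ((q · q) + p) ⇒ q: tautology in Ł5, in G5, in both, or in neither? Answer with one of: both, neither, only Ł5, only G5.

neither

In Ł5: at p = 1/4, q = 0 the value is 3/4 — not a tautology.
In G5: at p = 1/4, q = 0 the value is 0 — not a tautology.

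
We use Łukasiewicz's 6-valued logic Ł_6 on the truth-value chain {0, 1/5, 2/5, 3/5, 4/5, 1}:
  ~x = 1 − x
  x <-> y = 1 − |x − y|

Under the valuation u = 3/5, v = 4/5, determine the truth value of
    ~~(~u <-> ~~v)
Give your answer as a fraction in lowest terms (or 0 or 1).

~u = ~3/5 = 2/5
~v = ~4/5 = 1/5
~~v = ~1/5 = 4/5
~u <-> ~~v = 2/5 <-> 4/5 = 3/5
~(~u <-> ~~v) = ~3/5 = 2/5
~~(~u <-> ~~v) = ~2/5 = 3/5

3/5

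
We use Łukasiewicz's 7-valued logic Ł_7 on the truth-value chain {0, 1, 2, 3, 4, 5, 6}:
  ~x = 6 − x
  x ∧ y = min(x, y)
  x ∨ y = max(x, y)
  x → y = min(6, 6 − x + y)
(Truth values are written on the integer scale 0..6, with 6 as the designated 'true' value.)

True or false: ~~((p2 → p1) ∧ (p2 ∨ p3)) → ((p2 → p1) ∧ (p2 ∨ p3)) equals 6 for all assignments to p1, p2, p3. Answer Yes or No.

Yes

At p1 = 4, p2 = 3, p3 = 2, for instance:
p2 → p1 = 3 → 4 = 6
p2 ∨ p3 = 3 ∨ 2 = 3
(p2 → p1) ∧ (p2 ∨ p3) = 6 ∧ 3 = 3
~((p2 → p1) ∧ (p2 ∨ p3)) = ~3 = 3
~~((p2 → p1) ∧ (p2 ∨ p3)) = ~3 = 3
~~((p2 → p1) ∧ (p2 ∨ p3)) → ((p2 → p1) ∧ (p2 ∨ p3)) = 3 → 3 = 6
and checking the remaining 342 assignments likewise gives ≥ 6 in every case.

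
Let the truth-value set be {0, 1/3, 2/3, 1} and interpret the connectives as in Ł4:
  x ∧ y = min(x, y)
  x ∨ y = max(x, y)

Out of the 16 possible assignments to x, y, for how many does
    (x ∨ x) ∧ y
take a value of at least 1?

1

x = 0, y = 0 ↦ 0  <
x = 0, y = 1/3 ↦ 0  <
x = 0, y = 2/3 ↦ 0  <
x = 0, y = 1 ↦ 0  <
x = 1/3, y = 0 ↦ 0  <
x = 1/3, y = 1/3 ↦ 1/3  <
x = 1/3, y = 2/3 ↦ 1/3  <
x = 1/3, y = 1 ↦ 1/3  <
x = 2/3, y = 0 ↦ 0  <
x = 2/3, y = 1/3 ↦ 1/3  <
x = 2/3, y = 2/3 ↦ 2/3  <
x = 2/3, y = 1 ↦ 2/3  <
x = 1, y = 0 ↦ 0  <
x = 1, y = 1/3 ↦ 1/3  <
x = 1, y = 2/3 ↦ 2/3  <
x = 1, y = 1 ↦ 1  ≥
So 1 of the 16 assignments meets the threshold.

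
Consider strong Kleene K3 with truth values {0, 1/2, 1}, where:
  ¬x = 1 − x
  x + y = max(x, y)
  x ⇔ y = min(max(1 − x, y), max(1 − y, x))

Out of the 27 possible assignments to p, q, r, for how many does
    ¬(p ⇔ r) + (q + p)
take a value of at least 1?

17

value 1: 17 assignments (counts)
value 1/2: 9 assignments
value 0: 1 assignment
So 17 of the 27 assignments meet the threshold.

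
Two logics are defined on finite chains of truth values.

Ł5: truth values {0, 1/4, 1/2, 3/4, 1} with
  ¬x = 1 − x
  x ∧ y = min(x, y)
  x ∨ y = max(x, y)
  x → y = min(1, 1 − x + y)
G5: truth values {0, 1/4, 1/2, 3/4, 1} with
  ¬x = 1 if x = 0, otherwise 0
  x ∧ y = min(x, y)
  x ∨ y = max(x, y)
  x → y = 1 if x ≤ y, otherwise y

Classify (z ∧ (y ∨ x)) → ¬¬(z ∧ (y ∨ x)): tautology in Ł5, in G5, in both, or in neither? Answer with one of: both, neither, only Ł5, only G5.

In Ł5: every assignment gives 1 — tautology.
In G5: every assignment gives 1 — tautology.

both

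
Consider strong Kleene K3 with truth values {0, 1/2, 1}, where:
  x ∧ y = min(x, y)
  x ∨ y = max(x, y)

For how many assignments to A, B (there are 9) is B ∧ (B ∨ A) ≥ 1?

A = 0, B = 0 ↦ 0  <
A = 0, B = 1/2 ↦ 1/2  <
A = 0, B = 1 ↦ 1  ≥
A = 1/2, B = 0 ↦ 0  <
A = 1/2, B = 1/2 ↦ 1/2  <
A = 1/2, B = 1 ↦ 1  ≥
A = 1, B = 0 ↦ 0  <
A = 1, B = 1/2 ↦ 1/2  <
A = 1, B = 1 ↦ 1  ≥
So 3 of the 9 assignments meet the threshold.

3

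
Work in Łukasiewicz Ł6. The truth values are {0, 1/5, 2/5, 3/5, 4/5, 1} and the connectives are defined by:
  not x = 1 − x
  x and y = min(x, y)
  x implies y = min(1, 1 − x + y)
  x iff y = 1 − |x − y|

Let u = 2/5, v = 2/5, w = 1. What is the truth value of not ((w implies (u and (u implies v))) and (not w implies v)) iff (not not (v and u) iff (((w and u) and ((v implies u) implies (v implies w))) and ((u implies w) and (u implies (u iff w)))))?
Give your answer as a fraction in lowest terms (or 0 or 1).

u implies v = 2/5 implies 2/5 = 1
u and (u implies v) = 2/5 and 1 = 2/5
w implies (u and (u implies v)) = 1 implies 2/5 = 2/5
not w = not 1 = 0
not w implies v = 0 implies 2/5 = 1
(w implies (u and (u implies v))) and (not w implies v) = 2/5 and 1 = 2/5
not ((w implies (u and (u implies v))) and (not w implies v)) = not 2/5 = 3/5
v and u = 2/5 and 2/5 = 2/5
not (v and u) = not 2/5 = 3/5
not not (v and u) = not 3/5 = 2/5
w and u = 1 and 2/5 = 2/5
v implies u = 2/5 implies 2/5 = 1
v implies w = 2/5 implies 1 = 1
(v implies u) implies (v implies w) = 1 implies 1 = 1
(w and u) and ((v implies u) implies (v implies w)) = 2/5 and 1 = 2/5
u implies w = 2/5 implies 1 = 1
u iff w = 2/5 iff 1 = 2/5
u implies (u iff w) = 2/5 implies 2/5 = 1
(u implies w) and (u implies (u iff w)) = 1 and 1 = 1
((w and u) and ((v implies u) implies (v implies w))) and ((u implies w) and (u implies (u iff w))) = 2/5 and 1 = 2/5
not not (v and u) iff (((w and u) and ((v implies u) implies (v implies w))) and ((u implies w) and (u implies (u iff w)))) = 2/5 iff 2/5 = 1
not ((w implies (u and (u implies v))) and (not w implies v)) iff (not not (v and u) iff (((w and u) and ((v implies u) implies (v implies w))) and ((u implies w) and (u implies (u iff w))))) = 3/5 iff 1 = 3/5

3/5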